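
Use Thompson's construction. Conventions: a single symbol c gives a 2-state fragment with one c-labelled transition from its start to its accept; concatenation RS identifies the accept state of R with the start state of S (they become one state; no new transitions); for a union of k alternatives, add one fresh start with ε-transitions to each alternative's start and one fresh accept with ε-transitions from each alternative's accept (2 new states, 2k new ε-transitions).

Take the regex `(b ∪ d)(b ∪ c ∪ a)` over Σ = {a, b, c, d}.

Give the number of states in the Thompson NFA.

Recursing over subexpressions:
Each of the 5 symbol leaves contributes a 2-state fragment.
  b ∪ d — 6 states
  b ∪ c ∪ a — 8 states
  (b ∪ d)(b ∪ c ∪ a) — 13 states

13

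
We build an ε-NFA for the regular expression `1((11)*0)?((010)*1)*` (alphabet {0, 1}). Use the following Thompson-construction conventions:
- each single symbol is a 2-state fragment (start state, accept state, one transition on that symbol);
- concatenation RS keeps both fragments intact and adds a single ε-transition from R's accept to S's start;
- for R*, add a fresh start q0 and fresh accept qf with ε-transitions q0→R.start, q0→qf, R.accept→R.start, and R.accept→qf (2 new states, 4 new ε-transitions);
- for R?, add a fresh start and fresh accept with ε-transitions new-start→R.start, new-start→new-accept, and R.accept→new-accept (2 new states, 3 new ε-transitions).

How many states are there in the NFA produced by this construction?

Per subexpression:
Each of the 8 symbol leaves contributes a 2-state fragment.
  11 = 4 states
  (11)* = 6 states
  (11)*0 = 8 states
  ((11)*0)? = 10 states
  010 = 6 states
  (010)* = 8 states
  (010)*1 = 10 states
  ((010)*1)* = 12 states
  1((11)*0)?((010)*1)* = 24 states

24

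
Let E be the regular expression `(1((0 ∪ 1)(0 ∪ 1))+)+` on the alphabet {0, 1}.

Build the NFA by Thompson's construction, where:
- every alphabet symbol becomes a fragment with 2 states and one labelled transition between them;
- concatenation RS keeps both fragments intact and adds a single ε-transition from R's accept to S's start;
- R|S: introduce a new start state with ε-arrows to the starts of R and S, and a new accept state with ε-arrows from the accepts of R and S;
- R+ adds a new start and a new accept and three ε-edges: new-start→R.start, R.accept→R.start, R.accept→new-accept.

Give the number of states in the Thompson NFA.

18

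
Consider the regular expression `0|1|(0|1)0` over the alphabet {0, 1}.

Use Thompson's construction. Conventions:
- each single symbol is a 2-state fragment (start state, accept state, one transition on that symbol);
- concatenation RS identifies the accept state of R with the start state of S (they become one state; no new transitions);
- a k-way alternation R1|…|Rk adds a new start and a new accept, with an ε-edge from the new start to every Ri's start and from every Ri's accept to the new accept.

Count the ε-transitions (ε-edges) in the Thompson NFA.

Recursing over subexpressions:
Each of the 5 symbol leaves contributes 0 ε-transitions.
  0|1 → 4 ε-transitions
  (0|1)0 → 4 ε-transitions
  0|1|(0|1)0 → 10 ε-transitions

10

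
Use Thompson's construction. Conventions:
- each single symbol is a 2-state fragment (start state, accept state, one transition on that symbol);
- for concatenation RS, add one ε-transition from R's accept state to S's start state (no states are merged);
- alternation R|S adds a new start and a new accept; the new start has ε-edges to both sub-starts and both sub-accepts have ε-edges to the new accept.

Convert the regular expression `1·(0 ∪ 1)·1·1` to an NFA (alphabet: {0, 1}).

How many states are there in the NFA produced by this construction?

Per subexpression:
Each of the 5 symbol leaves contributes a 2-state fragment.
  0 ∪ 1 = 6 states
  1·(0 ∪ 1)·1·1 = 12 states

12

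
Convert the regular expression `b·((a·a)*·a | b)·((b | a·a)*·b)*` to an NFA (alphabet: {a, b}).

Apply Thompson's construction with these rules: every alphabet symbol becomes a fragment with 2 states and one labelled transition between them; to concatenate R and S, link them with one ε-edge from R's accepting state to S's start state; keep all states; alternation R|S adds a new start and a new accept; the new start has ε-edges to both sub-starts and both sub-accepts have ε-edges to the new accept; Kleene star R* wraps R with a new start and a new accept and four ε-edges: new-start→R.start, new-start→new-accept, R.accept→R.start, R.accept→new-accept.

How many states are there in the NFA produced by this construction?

28

By structural recursion:
Each of the 9 symbol leaves contributes a 2-state fragment.
  a·a : 4 states
  (a·a)* : 6 states
  (a·a)*·a : 8 states
  (a·a)*·a | b : 12 states
  a·a : 4 states
  b | a·a : 8 states
  (b | a·a)* : 10 states
  (b | a·a)*·b : 12 states
  ((b | a·a)*·b)* : 14 states
  b·((a·a)*·a | b)·((b | a·a)*·b)* : 28 states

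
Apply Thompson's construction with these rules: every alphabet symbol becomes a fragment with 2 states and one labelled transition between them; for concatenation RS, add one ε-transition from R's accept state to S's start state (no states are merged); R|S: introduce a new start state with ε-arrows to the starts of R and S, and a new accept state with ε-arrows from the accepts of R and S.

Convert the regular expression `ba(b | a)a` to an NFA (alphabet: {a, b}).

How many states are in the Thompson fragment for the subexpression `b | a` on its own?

6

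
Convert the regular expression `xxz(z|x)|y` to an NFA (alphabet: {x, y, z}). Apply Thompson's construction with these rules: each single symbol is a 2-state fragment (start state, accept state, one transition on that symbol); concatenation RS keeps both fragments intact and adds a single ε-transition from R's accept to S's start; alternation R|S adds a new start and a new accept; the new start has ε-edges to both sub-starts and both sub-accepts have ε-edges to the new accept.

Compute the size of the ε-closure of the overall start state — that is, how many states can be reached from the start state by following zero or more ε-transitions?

Work bottom-up. For each fragment F, track |ε-closure(F.start)| and whether F's accept lies in that closure (i.e. whether F accepts ε). A single-symbol fragment has closure size 1 and does not accept ε.
  z|x → new start ε-reaches every alternative's start; none of them accept ε, so the new accept is not reached: |ε-closure| = 1 + 1 + 1 = 3
  xxz(z|x) → same as the first factor's closure: |ε-closure| = 1
  xxz(z|x)|y → new start ε-reaches every alternative's start; none of them accept ε, so the new accept is not reached: |ε-closure| = 1 + 1 + 1 = 3

3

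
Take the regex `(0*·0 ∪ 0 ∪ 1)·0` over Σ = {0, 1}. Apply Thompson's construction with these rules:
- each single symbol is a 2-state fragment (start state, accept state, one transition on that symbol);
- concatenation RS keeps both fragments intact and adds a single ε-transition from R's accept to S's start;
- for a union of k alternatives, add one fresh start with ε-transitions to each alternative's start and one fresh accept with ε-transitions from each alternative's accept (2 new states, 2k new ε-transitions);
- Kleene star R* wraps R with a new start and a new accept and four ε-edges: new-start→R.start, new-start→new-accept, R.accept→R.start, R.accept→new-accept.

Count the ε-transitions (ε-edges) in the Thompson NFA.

12

Building bottom-up:
Each of the 5 symbol leaves contributes 0 ε-transitions.
  0* : 4 ε-transitions
  0*·0 : 5 ε-transitions
  0*·0 ∪ 0 ∪ 1 : 11 ε-transitions
  (0*·0 ∪ 0 ∪ 1)·0 : 12 ε-transitions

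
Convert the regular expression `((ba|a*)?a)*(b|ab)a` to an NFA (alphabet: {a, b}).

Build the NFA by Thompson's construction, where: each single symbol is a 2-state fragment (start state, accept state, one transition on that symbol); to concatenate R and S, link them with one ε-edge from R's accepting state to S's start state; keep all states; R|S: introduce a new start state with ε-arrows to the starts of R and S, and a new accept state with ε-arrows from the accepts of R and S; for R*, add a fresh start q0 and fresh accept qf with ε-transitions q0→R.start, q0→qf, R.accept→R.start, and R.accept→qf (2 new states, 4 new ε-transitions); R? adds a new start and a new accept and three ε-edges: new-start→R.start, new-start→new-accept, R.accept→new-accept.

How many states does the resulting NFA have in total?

26

Per subexpression:
Each of the 8 symbol leaves contributes a 2-state fragment.
  ba → 4 states
  a* → 4 states
  ba|a* → 10 states
  (ba|a*)? → 12 states
  (ba|a*)?a → 14 states
  ((ba|a*)?a)* → 16 states
  ab → 4 states
  b|ab → 8 states
  ((ba|a*)?a)*(b|ab)a → 26 states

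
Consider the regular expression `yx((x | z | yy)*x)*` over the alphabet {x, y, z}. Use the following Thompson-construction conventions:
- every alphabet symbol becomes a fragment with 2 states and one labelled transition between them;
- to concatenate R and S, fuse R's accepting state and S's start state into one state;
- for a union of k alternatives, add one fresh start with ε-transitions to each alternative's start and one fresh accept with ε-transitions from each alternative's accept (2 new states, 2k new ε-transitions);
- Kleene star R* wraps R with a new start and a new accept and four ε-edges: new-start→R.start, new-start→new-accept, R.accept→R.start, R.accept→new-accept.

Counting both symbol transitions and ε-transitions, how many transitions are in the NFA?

21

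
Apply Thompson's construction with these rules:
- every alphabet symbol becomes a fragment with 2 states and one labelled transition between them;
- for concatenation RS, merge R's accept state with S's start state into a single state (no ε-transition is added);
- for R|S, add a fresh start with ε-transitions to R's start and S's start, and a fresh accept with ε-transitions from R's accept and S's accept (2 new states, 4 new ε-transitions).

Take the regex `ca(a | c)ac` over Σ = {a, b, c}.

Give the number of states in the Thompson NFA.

10

Per subexpression:
Each of the 6 symbol leaves contributes a 2-state fragment.
  a | c = 6 states
  ca(a | c)ac = 10 states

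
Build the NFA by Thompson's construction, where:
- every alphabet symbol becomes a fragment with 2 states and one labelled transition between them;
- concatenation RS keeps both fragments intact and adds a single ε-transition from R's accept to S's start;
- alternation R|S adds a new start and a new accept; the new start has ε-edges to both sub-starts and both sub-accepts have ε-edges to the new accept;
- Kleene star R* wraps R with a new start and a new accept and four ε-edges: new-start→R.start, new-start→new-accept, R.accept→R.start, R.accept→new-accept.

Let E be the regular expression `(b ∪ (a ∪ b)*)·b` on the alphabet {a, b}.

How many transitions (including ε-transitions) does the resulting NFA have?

Building bottom-up:
Each of the 4 symbol leaves contributes 1 transition (1 symbol, 0 ε).
  a ∪ b = 6 transitions (2 symbol, 4 ε)
  (a ∪ b)* = 10 transitions (2 symbol, 8 ε)
  b ∪ (a ∪ b)* = 15 transitions (3 symbol, 12 ε)
  (b ∪ (a ∪ b)*)·b = 17 transitions (4 symbol, 13 ε)

17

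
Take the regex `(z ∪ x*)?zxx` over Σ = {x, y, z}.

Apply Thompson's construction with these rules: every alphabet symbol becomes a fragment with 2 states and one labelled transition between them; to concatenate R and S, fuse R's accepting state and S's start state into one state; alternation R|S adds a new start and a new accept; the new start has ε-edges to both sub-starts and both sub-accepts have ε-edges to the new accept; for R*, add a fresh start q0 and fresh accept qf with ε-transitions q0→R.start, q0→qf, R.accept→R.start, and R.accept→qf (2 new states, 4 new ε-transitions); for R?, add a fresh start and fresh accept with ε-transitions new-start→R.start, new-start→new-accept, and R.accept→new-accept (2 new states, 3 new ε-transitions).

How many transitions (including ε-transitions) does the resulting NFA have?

16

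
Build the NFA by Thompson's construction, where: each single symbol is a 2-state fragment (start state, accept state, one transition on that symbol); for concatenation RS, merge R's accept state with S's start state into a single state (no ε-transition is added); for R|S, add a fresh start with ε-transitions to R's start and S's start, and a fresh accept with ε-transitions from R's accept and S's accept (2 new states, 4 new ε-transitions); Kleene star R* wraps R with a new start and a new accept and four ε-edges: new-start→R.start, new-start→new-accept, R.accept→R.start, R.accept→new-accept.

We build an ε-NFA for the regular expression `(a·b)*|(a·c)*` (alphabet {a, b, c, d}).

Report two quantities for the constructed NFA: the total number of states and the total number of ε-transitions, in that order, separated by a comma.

Building bottom-up:
Each of the 4 symbol leaves contributes 2 states and 0 ε-transitions.
  a·b → 3 states, 0 ε-transitions
  (a·b)* → 5 states, 4 ε-transitions
  a·c → 3 states, 0 ε-transitions
  (a·c)* → 5 states, 4 ε-transitions
  (a·b)*|(a·c)* → 12 states, 12 ε-transitions

12, 12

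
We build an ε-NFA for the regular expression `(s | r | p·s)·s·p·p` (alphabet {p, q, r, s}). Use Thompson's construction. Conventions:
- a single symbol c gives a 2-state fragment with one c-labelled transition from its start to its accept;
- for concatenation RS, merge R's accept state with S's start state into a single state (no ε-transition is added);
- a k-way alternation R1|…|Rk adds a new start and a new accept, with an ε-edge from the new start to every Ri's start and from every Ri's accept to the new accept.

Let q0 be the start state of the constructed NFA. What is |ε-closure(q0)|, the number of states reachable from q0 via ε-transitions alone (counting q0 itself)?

Compute the ε-closure size of each fragment's start state recursively; a symbol fragment's start has no outgoing ε-edge, so its closure is just itself (size 1).
  p·s : C equals the left operand's closure size = 1 (its accept is not ε-reachable, so the closure stops there)
  s | r | p·s : C = 1 + 1 + 1 + 1 = 4 (the new accept is not ε-reachable since no branch accepts ε)
  (s | r | p·s)·s·p·p : same as the first factor's closure: C = 4

4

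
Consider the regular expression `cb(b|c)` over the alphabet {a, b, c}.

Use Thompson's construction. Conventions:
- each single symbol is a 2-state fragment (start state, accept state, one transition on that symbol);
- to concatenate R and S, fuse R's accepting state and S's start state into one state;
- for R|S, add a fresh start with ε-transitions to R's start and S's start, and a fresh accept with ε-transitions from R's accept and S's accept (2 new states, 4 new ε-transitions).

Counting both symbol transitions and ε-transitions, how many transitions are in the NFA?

8

Building bottom-up:
Each of the 4 symbol leaves contributes 1 transition (1 symbol, 0 ε).
  b|c — 6 transitions (2 symbol, 4 ε)
  cb(b|c) — 8 transitions (4 symbol, 4 ε)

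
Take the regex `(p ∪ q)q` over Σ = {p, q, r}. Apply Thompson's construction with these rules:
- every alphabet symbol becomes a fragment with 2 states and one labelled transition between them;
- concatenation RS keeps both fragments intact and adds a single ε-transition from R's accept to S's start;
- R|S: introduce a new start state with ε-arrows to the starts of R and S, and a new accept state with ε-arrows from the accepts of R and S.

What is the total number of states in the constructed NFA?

8

Bottom-up over the parse tree:
Each of the 3 symbol leaves contributes a 2-state fragment.
  p ∪ q = 6 states
  (p ∪ q)q = 8 states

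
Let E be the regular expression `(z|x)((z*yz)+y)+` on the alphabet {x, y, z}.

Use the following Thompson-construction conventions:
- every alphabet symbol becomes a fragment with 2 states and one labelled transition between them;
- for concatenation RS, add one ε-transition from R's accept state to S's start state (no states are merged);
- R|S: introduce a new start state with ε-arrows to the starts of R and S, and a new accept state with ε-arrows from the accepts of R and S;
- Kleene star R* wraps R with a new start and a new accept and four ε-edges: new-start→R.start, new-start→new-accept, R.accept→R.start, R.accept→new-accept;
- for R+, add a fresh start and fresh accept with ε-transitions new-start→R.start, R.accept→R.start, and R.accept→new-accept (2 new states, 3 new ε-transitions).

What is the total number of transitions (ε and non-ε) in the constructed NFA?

Building bottom-up:
Each of the 6 symbol leaves contributes 1 transition (1 symbol, 0 ε).
  z|x — 6 transitions (2 symbol, 4 ε)
  z* — 5 transitions (1 symbol, 4 ε)
  z*yz — 9 transitions (3 symbol, 6 ε)
  (z*yz)+ — 12 transitions (3 symbol, 9 ε)
  (z*yz)+y — 14 transitions (4 symbol, 10 ε)
  ((z*yz)+y)+ — 17 transitions (4 symbol, 13 ε)
  (z|x)((z*yz)+y)+ — 24 transitions (6 symbol, 18 ε)

24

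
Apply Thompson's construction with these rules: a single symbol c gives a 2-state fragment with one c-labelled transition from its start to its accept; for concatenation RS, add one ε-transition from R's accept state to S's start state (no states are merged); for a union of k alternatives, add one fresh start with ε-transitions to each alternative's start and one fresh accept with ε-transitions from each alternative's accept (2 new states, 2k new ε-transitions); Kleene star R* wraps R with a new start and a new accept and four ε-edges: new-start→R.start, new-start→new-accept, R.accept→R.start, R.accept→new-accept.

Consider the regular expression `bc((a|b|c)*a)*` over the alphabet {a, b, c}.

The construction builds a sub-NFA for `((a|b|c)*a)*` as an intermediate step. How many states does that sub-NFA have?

14

Fragment for `((a|b|c)*a)*`:
Each of the 4 symbol leaves contributes a 2-state fragment.
  a|b|c = 8 states
  (a|b|c)* = 10 states
  (a|b|c)*a = 12 states
  ((a|b|c)*a)* = 14 states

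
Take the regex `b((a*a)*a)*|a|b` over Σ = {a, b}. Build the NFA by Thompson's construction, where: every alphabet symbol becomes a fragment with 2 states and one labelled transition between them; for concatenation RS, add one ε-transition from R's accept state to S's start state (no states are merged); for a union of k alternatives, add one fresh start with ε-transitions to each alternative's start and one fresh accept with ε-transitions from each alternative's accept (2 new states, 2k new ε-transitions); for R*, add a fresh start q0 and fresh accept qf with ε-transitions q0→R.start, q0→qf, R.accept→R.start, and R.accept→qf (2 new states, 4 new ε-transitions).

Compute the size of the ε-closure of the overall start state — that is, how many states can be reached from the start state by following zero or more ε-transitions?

Let C(F) = |ε-closure(F.start)| within fragment F, and note whether F accepts ε. Symbol fragments have C = 1 and do not accept ε. Then:
  a* — new start has ε-edges to the inner start and to the new accept, so |ε-closure| = 2 + 1 = 3
  a*a — |ε-closure| = 3 + 1 = 4 (closure spills across the concat boundary because the left factor accepts ε)
  (a*a)* — the star's fresh start ε-reaches both the body's start and the fresh accept: |ε-closure| = 2 + 4 = 6
  (a*a)*a — the left operand accepts ε, so the closure extends into the next operand (via the concat ε-link); |ε-closure| = 6 + 1 = 7
  ((a*a)*a)* — new start has ε-edges to the inner start and to the new accept, so |ε-closure| = 2 + 7 = 9
  b((a*a)*a)* — same as the first factor's closure: |ε-closure| = 1
  b((a*a)*a)*|a|b — new start ε-reaches every alternative's start; none of them accept ε, so the new accept is not reached: |ε-closure| = 1 + 1 + 1 + 1 = 4

4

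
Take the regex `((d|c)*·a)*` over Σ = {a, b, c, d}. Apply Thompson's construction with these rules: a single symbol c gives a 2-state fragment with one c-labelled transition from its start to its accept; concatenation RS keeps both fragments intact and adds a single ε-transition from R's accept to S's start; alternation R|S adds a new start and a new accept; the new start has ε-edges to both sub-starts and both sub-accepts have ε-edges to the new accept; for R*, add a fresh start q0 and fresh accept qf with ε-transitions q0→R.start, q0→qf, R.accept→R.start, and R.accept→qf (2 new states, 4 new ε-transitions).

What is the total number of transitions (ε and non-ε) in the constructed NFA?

16

By structural recursion:
Each of the 3 symbol leaves contributes 1 transition (1 symbol, 0 ε).
  d|c → 6 transitions (2 symbol, 4 ε)
  (d|c)* → 10 transitions (2 symbol, 8 ε)
  (d|c)*·a → 12 transitions (3 symbol, 9 ε)
  ((d|c)*·a)* → 16 transitions (3 symbol, 13 ε)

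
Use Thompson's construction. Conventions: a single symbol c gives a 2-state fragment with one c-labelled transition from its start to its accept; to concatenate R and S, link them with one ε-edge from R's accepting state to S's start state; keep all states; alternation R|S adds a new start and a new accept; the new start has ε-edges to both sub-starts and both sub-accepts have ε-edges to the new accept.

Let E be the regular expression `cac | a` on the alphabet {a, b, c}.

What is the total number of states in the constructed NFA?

Bottom-up over the parse tree:
Each of the 4 symbol leaves contributes a 2-state fragment.
  cac : 6 states
  cac | a : 10 states

10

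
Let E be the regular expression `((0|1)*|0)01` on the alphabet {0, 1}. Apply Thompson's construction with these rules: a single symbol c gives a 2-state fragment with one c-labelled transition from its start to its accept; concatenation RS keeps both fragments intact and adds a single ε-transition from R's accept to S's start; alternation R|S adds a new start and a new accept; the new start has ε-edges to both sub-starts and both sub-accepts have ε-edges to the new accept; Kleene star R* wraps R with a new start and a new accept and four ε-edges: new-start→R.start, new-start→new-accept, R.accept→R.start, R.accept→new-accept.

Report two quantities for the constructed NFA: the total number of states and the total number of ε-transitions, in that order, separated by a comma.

16, 14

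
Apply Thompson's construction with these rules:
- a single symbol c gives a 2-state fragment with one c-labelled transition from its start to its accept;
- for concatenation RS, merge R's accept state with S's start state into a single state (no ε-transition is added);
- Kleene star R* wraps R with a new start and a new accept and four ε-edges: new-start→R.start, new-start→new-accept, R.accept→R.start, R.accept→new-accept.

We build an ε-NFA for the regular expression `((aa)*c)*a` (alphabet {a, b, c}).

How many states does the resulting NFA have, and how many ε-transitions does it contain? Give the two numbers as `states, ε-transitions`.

Building bottom-up:
Each of the 4 symbol leaves contributes 2 states and 0 ε-transitions.
  aa = 3 states, 0 ε-transitions
  (aa)* = 5 states, 4 ε-transitions
  (aa)*c = 6 states, 4 ε-transitions
  ((aa)*c)* = 8 states, 8 ε-transitions
  ((aa)*c)*a = 9 states, 8 ε-transitions

9, 8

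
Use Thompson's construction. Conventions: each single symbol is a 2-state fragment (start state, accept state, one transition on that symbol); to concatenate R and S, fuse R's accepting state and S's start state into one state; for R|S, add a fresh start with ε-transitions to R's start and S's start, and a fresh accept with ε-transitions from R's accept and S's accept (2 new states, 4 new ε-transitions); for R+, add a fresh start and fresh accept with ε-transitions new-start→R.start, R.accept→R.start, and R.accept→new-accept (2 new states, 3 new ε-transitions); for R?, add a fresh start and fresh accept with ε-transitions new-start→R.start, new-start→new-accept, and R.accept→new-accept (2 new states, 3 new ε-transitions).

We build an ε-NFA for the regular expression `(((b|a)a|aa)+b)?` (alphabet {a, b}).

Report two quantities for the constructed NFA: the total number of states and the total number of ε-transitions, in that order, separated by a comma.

By structural recursion:
Each of the 6 symbol leaves contributes 2 states and 0 ε-transitions.
  b|a = 6 states, 4 ε-transitions
  (b|a)a = 7 states, 4 ε-transitions
  aa = 3 states, 0 ε-transitions
  (b|a)a|aa = 12 states, 8 ε-transitions
  ((b|a)a|aa)+ = 14 states, 11 ε-transitions
  ((b|a)a|aa)+b = 15 states, 11 ε-transitions
  (((b|a)a|aa)+b)? = 17 states, 14 ε-transitions

17, 14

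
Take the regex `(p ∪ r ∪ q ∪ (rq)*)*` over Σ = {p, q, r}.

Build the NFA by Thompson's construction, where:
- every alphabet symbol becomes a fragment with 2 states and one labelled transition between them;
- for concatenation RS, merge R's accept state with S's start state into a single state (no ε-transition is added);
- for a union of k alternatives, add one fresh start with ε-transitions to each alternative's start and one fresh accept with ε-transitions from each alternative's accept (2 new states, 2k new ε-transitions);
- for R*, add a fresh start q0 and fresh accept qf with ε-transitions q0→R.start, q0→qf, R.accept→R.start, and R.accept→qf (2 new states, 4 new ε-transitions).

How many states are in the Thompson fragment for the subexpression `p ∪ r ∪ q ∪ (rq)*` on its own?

13

Fragment for `p ∪ r ∪ q ∪ (rq)*`:
Each of the 5 symbol leaves contributes a 2-state fragment.
  rq → 3 states
  (rq)* → 5 states
  p ∪ r ∪ q ∪ (rq)* → 13 states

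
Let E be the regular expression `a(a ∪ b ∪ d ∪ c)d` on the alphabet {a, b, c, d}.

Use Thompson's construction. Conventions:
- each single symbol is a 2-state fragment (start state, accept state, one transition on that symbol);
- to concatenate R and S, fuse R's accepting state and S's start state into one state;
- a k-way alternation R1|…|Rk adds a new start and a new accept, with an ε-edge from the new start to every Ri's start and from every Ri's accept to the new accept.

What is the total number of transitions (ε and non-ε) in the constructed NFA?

Bottom-up over the parse tree:
Each of the 6 symbol leaves contributes 1 transition (1 symbol, 0 ε).
  a ∪ b ∪ d ∪ c — 12 transitions (4 symbol, 8 ε)
  a(a ∪ b ∪ d ∪ c)d — 14 transitions (6 symbol, 8 ε)

14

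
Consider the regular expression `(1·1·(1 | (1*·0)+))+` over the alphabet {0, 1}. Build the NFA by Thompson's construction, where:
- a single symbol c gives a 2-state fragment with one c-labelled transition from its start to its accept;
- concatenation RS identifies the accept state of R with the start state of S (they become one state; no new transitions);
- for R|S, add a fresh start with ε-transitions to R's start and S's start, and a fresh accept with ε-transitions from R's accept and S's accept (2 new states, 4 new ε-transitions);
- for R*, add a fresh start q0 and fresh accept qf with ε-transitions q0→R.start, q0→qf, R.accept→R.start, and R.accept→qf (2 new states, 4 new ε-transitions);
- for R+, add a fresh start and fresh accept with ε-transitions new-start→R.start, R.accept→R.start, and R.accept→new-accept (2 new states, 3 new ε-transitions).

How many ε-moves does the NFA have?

Building bottom-up:
Each of the 5 symbol leaves contributes 0 ε-transitions.
  1* = 4 ε-transitions
  1*·0 = 4 ε-transitions
  (1*·0)+ = 7 ε-transitions
  1 | (1*·0)+ = 11 ε-transitions
  1·1·(1 | (1*·0)+) = 11 ε-transitions
  (1·1·(1 | (1*·0)+))+ = 14 ε-transitions

14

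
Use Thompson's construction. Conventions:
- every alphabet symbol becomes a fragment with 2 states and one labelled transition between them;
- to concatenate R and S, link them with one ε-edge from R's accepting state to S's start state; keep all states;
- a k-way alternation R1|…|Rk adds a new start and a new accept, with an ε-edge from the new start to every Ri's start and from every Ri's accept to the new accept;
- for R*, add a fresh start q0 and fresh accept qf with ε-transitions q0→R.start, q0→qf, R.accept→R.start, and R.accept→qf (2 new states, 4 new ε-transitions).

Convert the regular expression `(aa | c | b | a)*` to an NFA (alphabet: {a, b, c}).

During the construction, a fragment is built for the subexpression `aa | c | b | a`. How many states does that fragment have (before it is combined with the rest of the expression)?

12

Fragment for `aa | c | b | a`:
Each of the 5 symbol leaves contributes a 2-state fragment.
  aa → 4 states
  aa | c | b | a → 12 states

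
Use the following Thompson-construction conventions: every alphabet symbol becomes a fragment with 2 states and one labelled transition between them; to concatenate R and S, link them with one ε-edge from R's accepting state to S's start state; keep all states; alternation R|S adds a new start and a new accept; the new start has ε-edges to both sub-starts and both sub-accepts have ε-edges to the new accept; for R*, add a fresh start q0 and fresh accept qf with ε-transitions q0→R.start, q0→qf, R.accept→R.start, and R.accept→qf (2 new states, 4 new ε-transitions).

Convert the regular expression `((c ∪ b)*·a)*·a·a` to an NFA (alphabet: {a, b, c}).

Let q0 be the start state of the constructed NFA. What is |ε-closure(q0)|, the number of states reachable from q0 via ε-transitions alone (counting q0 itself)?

9

Work bottom-up. For each fragment F, track |ε-closure(F.start)| and whether F's accept lies in that closure (i.e. whether F accepts ε). A single-symbol fragment has closure size 1 and does not accept ε.
  c ∪ b — C = 1 + 1 + 1 = 3 (the new accept is not ε-reachable since no branch accepts ε)
  (c ∪ b)* — C = 1 (new start) + 3 (body) + 1 (new accept) = 5
  (c ∪ b)*·a — C = 5 + 1 = 6 (closure spills across the concat boundary because the left factor accepts ε)
  ((c ∪ b)*·a)* — the star's fresh start ε-reaches both the body's start and the fresh accept: C = 2 + 6 = 8
  ((c ∪ b)*·a)*·a·a — C = 8 + 1 = 9 (closure spills across the concat boundary because the left factor accepts ε)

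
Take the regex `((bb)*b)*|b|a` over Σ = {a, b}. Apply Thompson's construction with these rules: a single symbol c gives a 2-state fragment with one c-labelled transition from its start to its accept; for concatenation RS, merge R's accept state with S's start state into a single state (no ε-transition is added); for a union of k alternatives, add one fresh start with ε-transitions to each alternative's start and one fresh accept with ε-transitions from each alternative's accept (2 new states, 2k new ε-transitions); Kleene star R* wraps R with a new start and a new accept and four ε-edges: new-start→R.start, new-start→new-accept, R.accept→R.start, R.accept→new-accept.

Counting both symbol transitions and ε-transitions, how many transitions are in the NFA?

Recursing over subexpressions:
Each of the 5 symbol leaves contributes 1 transition (1 symbol, 0 ε).
  bb → 2 transitions (2 symbol, 0 ε)
  (bb)* → 6 transitions (2 symbol, 4 ε)
  (bb)*b → 7 transitions (3 symbol, 4 ε)
  ((bb)*b)* → 11 transitions (3 symbol, 8 ε)
  ((bb)*b)*|b|a → 19 transitions (5 symbol, 14 ε)

19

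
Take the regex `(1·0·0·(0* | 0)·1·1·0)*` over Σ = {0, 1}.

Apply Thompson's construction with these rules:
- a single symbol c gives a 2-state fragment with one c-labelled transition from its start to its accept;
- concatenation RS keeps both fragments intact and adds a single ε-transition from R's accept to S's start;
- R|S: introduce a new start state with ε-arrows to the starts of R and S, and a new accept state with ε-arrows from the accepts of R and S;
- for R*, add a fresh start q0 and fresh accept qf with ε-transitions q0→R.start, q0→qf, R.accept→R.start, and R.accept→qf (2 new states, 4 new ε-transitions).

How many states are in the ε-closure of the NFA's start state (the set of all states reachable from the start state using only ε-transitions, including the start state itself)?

3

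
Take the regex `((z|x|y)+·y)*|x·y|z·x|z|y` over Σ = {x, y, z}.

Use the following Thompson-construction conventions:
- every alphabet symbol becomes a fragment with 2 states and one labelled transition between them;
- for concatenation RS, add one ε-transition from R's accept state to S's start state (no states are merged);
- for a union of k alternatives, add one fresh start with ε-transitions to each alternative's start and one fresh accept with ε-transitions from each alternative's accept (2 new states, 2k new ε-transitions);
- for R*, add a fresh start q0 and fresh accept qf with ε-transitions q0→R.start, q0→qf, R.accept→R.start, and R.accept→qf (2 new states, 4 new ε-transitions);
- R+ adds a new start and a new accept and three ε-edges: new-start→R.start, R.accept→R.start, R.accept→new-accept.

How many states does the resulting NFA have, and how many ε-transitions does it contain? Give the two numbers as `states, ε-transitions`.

28, 26

Per subexpression:
Each of the 10 symbol leaves contributes 2 states and 0 ε-transitions.
  z|x|y — 8 states, 6 ε-transitions
  (z|x|y)+ — 10 states, 9 ε-transitions
  (z|x|y)+·y — 12 states, 10 ε-transitions
  ((z|x|y)+·y)* — 14 states, 14 ε-transitions
  x·y — 4 states, 1 ε-transition
  z·x — 4 states, 1 ε-transition
  ((z|x|y)+·y)*|x·y|z·x|z|y — 28 states, 26 ε-transitions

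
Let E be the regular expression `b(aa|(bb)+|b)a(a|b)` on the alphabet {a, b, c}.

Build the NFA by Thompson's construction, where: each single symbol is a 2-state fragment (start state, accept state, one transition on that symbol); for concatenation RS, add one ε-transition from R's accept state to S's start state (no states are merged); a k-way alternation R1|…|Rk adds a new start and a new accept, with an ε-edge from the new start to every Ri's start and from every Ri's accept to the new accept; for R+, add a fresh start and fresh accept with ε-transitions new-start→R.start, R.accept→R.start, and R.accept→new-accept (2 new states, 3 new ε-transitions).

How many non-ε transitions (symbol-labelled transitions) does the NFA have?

9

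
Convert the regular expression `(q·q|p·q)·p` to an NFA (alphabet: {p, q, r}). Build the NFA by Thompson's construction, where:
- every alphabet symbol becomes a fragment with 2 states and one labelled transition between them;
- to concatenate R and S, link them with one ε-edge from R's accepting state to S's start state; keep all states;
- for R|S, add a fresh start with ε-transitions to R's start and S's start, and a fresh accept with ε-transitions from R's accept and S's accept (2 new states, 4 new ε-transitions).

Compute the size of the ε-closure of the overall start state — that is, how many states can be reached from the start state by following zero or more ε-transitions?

Work bottom-up. For each fragment F, track |ε-closure(F.start)| and whether F's accept lies in that closure (i.e. whether F accepts ε). A single-symbol fragment has closure size 1 and does not accept ε.
  q·q : C equals the left operand's closure size = 1 (its accept is not ε-reachable, so the closure stops there)
  p·q : C equals the left operand's closure size = 1 (its accept is not ε-reachable, so the closure stops there)
  q·q|p·q : new start ε-reaches every alternative's start; none of them accept ε, so the new accept is not reached: C = 1 + 1 + 1 = 3
  (q·q|p·q)·p : same as the first factor's closure: C = 3

3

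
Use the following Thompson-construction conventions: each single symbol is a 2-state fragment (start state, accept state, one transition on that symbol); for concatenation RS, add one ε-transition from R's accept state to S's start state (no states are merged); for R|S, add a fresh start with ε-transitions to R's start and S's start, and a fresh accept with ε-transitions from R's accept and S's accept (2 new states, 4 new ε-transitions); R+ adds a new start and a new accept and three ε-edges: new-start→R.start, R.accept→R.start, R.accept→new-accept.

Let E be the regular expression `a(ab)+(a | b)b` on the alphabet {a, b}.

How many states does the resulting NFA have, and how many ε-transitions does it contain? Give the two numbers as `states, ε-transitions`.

16, 11

Recursing over subexpressions:
Each of the 6 symbol leaves contributes 2 states and 0 ε-transitions.
  ab — 4 states, 1 ε-transition
  (ab)+ — 6 states, 4 ε-transitions
  a | b — 6 states, 4 ε-transitions
  a(ab)+(a | b)b — 16 states, 11 ε-transitions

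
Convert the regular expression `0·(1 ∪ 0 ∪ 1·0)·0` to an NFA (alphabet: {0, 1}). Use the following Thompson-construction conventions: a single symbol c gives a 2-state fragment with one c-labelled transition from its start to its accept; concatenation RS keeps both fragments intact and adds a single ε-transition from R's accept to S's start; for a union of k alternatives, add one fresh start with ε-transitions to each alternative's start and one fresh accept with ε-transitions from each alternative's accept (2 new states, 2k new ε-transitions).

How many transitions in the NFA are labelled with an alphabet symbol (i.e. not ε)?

Building bottom-up:
Each of the 6 symbol leaves contributes exactly 1 symbol transition.
  1·0 : 2 symbol transitions
  1 ∪ 0 ∪ 1·0 : 4 symbol transitions
  0·(1 ∪ 0 ∪ 1·0)·0 : 6 symbol transitions

6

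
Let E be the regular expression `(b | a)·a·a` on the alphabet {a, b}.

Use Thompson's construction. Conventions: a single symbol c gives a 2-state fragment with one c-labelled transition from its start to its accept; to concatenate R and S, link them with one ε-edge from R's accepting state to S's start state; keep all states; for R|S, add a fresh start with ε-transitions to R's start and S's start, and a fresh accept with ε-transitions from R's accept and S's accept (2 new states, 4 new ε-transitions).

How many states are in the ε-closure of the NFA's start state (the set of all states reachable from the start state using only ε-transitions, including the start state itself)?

3

Work bottom-up. For each fragment F, track |ε-closure(F.start)| and whether F's accept lies in that closure (i.e. whether F accepts ε). A single-symbol fragment has closure size 1 and does not accept ε.
  b | a → |ε-closure| = 1 + 1 + 1 = 3 (the new accept is not ε-reachable since no branch accepts ε)
  (b | a)·a·a → |ε-closure| equals the left operand's closure size = 3 (its accept is not ε-reachable, so the closure stops there)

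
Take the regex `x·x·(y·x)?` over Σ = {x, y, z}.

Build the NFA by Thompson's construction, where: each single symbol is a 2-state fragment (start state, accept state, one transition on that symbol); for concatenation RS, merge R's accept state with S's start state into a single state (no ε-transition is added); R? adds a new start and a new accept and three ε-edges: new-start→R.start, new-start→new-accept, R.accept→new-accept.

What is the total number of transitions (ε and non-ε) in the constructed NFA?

7

Per subexpression:
Each of the 4 symbol leaves contributes 1 transition (1 symbol, 0 ε).
  y·x — 2 transitions (2 symbol, 0 ε)
  (y·x)? — 5 transitions (2 symbol, 3 ε)
  x·x·(y·x)? — 7 transitions (4 symbol, 3 ε)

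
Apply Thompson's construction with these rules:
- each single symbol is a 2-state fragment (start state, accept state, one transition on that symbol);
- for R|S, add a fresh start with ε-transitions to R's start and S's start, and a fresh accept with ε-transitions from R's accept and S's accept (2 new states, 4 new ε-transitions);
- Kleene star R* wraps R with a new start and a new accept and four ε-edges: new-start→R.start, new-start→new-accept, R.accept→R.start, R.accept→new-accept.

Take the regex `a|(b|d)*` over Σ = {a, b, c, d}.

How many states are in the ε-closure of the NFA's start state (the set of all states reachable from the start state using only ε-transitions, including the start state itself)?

8

Work bottom-up. For each fragment F, track |ε-closure(F.start)| and whether F's accept lies in that closure (i.e. whether F accepts ε). A single-symbol fragment has closure size 1 and does not accept ε.
  b|d : new start ε-reaches every alternative's start; none of them accept ε, so the new accept is not reached: |ε-closure| = 1 + 1 + 1 = 3
  (b|d)* : the star's fresh start ε-reaches both the body's start and the fresh accept: |ε-closure| = 2 + 3 = 5
  a|(b|d)* : new start ε-reaches every alternative's start; at least one alternative accepts ε, so the union's new accept is reached too: |ε-closure| = 1 + 1 + 5 + 1 = 8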